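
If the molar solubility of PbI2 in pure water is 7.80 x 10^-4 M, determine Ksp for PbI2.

PbI2(s) <=> Pb^2+ + 2 I^-
Let s = molar solubility. Then [Pb^2+] = s and [I^-] = 2s.
Ksp = [Pb^2+][I^-]^2
Substituting: Ksp = s(2s)^2 = 4s^3
With s = 7.80 × 10^-4: Ksp = 1.90 × 10^-9

Ksp = 1.90 × 10^-9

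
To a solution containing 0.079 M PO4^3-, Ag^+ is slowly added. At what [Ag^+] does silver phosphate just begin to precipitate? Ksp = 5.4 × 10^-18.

[Ag^+] = 4.1e-6 M

Ag3PO4(s) ⇌ 3 Ag^+(aq) + PO4^3-(aq)
Ksp = [Ag^+]^3[PO4^3-]
Precipitation begins when Q = Ksp. With [PO4^3-] = 0.079 M:
5.4 × 10^-18 = (0.079) × [Ag^+]^3
[Ag^+] = (5.4 × 10^-18 / 7.9 × 10^-2)^(1/3) = 4.1 × 10^-6 M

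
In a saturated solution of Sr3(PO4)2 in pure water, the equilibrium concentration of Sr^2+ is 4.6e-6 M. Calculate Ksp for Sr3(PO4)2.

9.2 × 10^-28

Sr3(PO4)2(s) ⇌ 3 Sr^2+(aq) + 2 PO4^3-(aq)
Stoichiometry gives [PO4^3-] = (2/3)[Sr^2+] = 3.07 × 10^-6 M.
Ksp = [Sr^2+]^3[PO4^3-]^2
Ksp = (4.6 × 10^-6)^3 × (3.07 x 10^-6)^2 = 9.2 × 10^-28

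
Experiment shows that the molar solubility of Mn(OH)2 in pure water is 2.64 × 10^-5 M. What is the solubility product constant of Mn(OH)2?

Mn(OH)2(s) <=> Mn^2+ + 2 OH^-
If s mol/L of Mn(OH)2 dissolves, [Mn^2+] = s and [OH^-] = 2s.
Ksp = [Mn^2+][OH^-]^2
So Ksp = s × (2s)^2 = 4s^3
With s = 2.64 × 10^-5: Ksp = 7.36 × 10^-14

Ksp ≈ 7.36 × 10^-14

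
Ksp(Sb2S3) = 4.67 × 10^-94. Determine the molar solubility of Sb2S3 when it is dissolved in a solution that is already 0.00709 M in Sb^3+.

Sb2S3(s) ⇌ 2 Sb^3+ + 3 S^2-
Ksp = [Sb^3+]^2[S^2-]^3
Let s = moles of Sb2S3 that dissolve per litre. [Sb^3+] = 0.00709 + 2s ≈ 0.00709, [S^2-] = 3s (since the Sb^3+ already present dominates).
Ksp ≈ (0.00709)^2 × (3s)^3
s = 7.01 × 10^-31 M
Check: 2s = 1.4 x 10^-30 ≪ 0.00709, so the approximation is valid.

s ≈ 7.01 x 10^-31 M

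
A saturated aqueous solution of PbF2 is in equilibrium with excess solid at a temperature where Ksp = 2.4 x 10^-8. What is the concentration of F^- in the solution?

PbF2(s) ⇌ Pb^2+(aq) + 2 F^-(aq)
Ksp = [Pb^2+][F^-]^2
With molar solubility s: [Pb^2+] = s, [F^-] = 2s.
Substituting: Ksp = s(2s)^2 = 4s^3
Solving, s = (2.4 x 10^-8/4)^(1/3) = 1.82 x 10^-3 M
[F^-] = 2s = 3.6 × 10^-3 M

[F^-] ≈ 3.6e-3 M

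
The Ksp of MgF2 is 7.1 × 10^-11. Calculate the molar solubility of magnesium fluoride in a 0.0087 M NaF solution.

MgF2(s) <=> Mg^2+(aq) + 2 F^-(aq)
Ksp = [Mg^2+][F^-]^2
If s mol/L dissolves here, [Mg^2+] = s, [F^-] = 0.0087 + 2s ≈ 0.0087 (since F^- from NaF dominates).
Ksp ≈ s × (0.0087)^2
s = 9.4 × 10^-7 M
Check: 2s = 1.9 x 10^-6 ≪ 0.0087, so the approximation is valid.

s = 9.4 × 10^-7 M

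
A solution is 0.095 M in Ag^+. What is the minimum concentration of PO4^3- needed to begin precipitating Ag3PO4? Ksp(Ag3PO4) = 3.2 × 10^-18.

Ag3PO4(s) ⇌ 3 Ag^+ + PO4^3-
Ksp = [Ag^+]^3[PO4^3-]
Precipitation begins when Q = Ksp. With [Ag^+] = 0.095 M:
3.2 × 10^-18 = (0.095)^3 × [PO4^3-]
[PO4^3-] = (3.2 × 10^-18 / 8.57 × 10^-4) = 3.7 × 10^-15 M

[PO4^3-] = 3.7 × 10^-15 M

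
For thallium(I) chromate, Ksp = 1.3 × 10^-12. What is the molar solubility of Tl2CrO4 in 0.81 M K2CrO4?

Tl2CrO4(s) ⇌ 2 Tl^+ + CrO4^2-
Ksp = [Tl^+]^2[CrO4^2-]
Let s be the molar solubility in this solution. [Tl^+] = 2s, [CrO4^2-] = 0.81 + s ≈ 0.81 (common-ion effect: CrO4^2- is already 0.81 M).
Ksp ≈ (2s)^2 × 0.81
s = 6.3 × 10^-7 M
Check: s = 6.3 x 10^-7 ≪ 0.81, so the approximation is valid.

s ≈ 6.3e-7 M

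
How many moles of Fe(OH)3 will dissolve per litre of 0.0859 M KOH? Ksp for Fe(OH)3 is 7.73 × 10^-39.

s = 1.22 × 10^-35 M

Fe(OH)3(s) <=> Fe^3+ + 3 OH^-
Ksp = [Fe^3+][OH^-]^3
Let s = moles of Fe(OH)3 that dissolve per litre. [Fe^3+] = s, [OH^-] = 0.0859 + 3s ≈ 0.0859 (Ksp is small, so little additional dissolves).
Ksp ≈ s × (0.0859)^3
s = 1.22 x 10^-35 M
Check: 3s = 3.7 × 10^-35 ≪ 0.0859, so the approximation is valid.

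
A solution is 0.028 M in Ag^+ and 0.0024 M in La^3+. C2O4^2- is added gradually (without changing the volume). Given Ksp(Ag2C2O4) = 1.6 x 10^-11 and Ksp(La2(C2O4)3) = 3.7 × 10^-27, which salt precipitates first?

Precipitation of each salt starts when its ion product equals its Ksp.
For Ag2C2O4: 1.6 x 10^-11 = (0.028)^2 × [C2O4^2-]  ⇒  [C2O4^2-] = 2.0 x 10^-8 M.
For La2(C2O4)3: 3.7 × 10^-27 = (0.0024)^2 × [C2O4^2-]^3  ⇒  [C2O4^2-] = 8.6 × 10^-8 M.
The salt with the lower threshold [C2O4^2-] precipitates first: Ag2C2O4.

Ag2C2O4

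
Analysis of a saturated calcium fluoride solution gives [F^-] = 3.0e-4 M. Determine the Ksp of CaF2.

CaF2(s) <=> Ca^2+ + 2 F^-
Stoichiometry gives [Ca^2+] = (1/2)[F^-] = 1.50 × 10^-4 M.
Ksp = [Ca^2+][F^-]^2
Ksp = 1.50 × 10^-4 × (3.0 × 10^-4)^2 = 1.4 x 10^-11

Ksp ≈ 1.4e-11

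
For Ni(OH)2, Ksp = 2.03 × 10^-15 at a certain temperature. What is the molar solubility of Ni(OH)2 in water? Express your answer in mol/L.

Ni(OH)2(s) ⇌ Ni^2+ + 2 OH^-
Ksp = [Ni^2+][OH^-]^2
Let s = molar solubility. Then [Ni^2+] = s and [OH^-] = 2s.
Substituting: Ksp = s(2s)^2 = 4s^3
s^3 = 2.03 × 10^-15 / 4, so s = 7.98 × 10^-6 M

7.98e-6 M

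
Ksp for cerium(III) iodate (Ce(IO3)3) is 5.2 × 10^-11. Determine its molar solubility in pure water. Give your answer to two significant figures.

s = 1.2 x 10^-3 M

Ce(IO3)3(s) ⇌ Ce^3+(aq) + 3 IO3^-(aq)
Ksp = [Ce^3+][IO3^-]^3
Let s = molar solubility. Then [Ce^3+] = s and [IO3^-] = 3s.
So Ksp = s × (3s)^3 = 27s^4
s^4 = 5.2 × 10^-11 / 27, so s = 1.2 x 10^-3 M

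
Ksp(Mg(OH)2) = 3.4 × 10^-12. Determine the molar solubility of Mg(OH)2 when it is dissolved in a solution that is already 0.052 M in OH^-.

s = 1.3 × 10^-9 M

Mg(OH)2(s) <=> Mg^2+ + 2 OH^-
Ksp = [Mg^2+][OH^-]^2
If s mol/L dissolves here, [Mg^2+] = s, [OH^-] = 0.052 + 2s ≈ 0.052 (since the OH^- already present dominates).
Ksp ≈ s × (0.052)^2
s = 1.3 × 10^-9 M
Check: 2s = 2.5 × 10^-9 ≪ 0.052, so the approximation is valid.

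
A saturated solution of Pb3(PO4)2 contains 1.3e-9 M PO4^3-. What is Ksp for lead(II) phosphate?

1.3 x 10^-44

Pb3(PO4)2(s) <=> 3 Pb^2+ + 2 PO4^3-
Stoichiometry gives [Pb^2+] = (3/2)[PO4^3-] = 1.95 x 10^-9 M.
Ksp = [Pb^2+]^3[PO4^3-]^2
Ksp = (1.95 × 10^-9)^3 × (1.3 × 10^-9)^2 = 1.3 x 10^-44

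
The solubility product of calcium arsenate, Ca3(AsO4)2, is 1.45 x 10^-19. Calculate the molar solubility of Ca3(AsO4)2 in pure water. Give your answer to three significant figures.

6.69 x 10^-5 M

Ca3(AsO4)2(s) <=> 3 Ca^2+ + 2 AsO4^3-
Ksp = [Ca^2+]^3[AsO4^3-]^2
With molar solubility s: [Ca^2+] = 3s, [AsO4^3-] = 2s.
Substituting: Ksp = (3s)^3(2s)^2 = 108s^5
s^5 = 1.45 x 10^-19 / 108, so s = 6.69 × 10^-5 M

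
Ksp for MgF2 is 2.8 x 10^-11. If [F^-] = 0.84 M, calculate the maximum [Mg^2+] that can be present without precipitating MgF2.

[Mg^2+] ≈ 4.0e-11 M

MgF2(s) <=> Mg^2+(aq) + 2 F^-(aq)
Ksp = [Mg^2+][F^-]^2
Precipitation begins when Q = Ksp. With [F^-] = 0.84 M:
2.8 x 10^-11 = (0.84)^2 × [Mg^2+]
[Mg^2+] = (2.8 x 10^-11 / 7.06 × 10^-1) = 4.0 x 10^-11 M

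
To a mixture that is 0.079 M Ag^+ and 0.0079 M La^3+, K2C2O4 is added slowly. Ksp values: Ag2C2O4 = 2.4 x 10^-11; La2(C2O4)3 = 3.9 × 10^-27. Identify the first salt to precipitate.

Each salt begins to precipitate when Q = Ksp, i.e. when [C2O4^2-] reaches its threshold.
For Ag2C2O4: 2.4 x 10^-11 = (0.079)^2 × [C2O4^2-]  ⇒  [C2O4^2-] = 3.8 x 10^-9 M.
For La2(C2O4)3: 3.9 × 10^-27 = (0.0079)^2 × [C2O4^2-]^3  ⇒  [C2O4^2-] = 4.0 x 10^-8 M.
The salt with the lower threshold [C2O4^2-] precipitates first: Ag2C2O4.

Ag2C2O4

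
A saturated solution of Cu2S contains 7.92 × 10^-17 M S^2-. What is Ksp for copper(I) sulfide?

1.99e-48

Cu2S(s) ⇌ 2 Cu^+(aq) + S^2-(aq)
Stoichiometry gives [Cu^+] = (2/1)[S^2-] = 1.584 × 10^-16 M.
Ksp = [Cu^+]^2[S^2-]
Ksp = (1.584 x 10^-16)^2 × 7.92 x 10^-17 = 1.99 x 10^-48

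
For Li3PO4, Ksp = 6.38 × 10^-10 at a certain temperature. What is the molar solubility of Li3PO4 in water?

s = 2.20 × 10^-3 M

Li3PO4(s) ⇌ 3 Li^+(aq) + PO4^3-(aq)
Ksp = [Li^+]^3[PO4^3-]
With molar solubility s: [Li^+] = 3s, [PO4^3-] = s.
Substituting: Ksp = (3s)^3s = 27s^4
s = (6.38 × 10^-10 / 27)^(1/4) = 2.20 x 10^-3 M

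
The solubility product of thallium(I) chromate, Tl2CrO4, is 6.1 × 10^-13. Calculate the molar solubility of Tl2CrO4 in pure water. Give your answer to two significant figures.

Tl2CrO4(s) ⇌ 2 Tl^+(aq) + CrO4^2-(aq)
Ksp = [Tl^+]^2[CrO4^2-]
With molar solubility s: [Tl^+] = 2s, [CrO4^2-] = s.
Substituting: Ksp = (2s)^2s = 4s^3
Solving, s = (6.1 × 10^-13/4)^(1/3) = 5.3 × 10^-5 M

5.3 × 10^-5 M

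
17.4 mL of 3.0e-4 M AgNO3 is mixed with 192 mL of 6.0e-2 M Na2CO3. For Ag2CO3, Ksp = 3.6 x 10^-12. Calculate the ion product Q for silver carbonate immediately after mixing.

Total volume = 17.4 + 192 = 209.4 mL.
[Ag^+] = 3.0 × 10^-4 × (17.4/209.4) = 2.49 x 10^-5 M
[CO3^2-] = 6.0 × 10^-2 × (192/209.4) = 5.50 x 10^-2 M
Ag2CO3(s) <=> 2 Ag^+ + CO3^2-, so Q = [Ag^+]^2[CO3^2-]
Q = (2.49 x 10^-5)^2(5.50 × 10^-2) = 3.4 x 10^-11
Q > Ksp, so Ag2CO3 will precipitate.

Q ≈ 3.4 × 10^-11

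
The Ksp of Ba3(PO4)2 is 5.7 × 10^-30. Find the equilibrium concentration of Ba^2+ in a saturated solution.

1.7 × 10^-6 M

Ba3(PO4)2(s) ⇌ 3 Ba^2+ + 2 PO4^3-
Ksp = [Ba^2+]^3[PO4^3-]^2
Let s = molar solubility. Then [Ba^2+] = 3s and [PO4^3-] = 2s.
Ksp = (3s)^3(2s)^2 = 108s^5
s = (5.7 × 10^-30 / 108)^(1/5) = 5.55 x 10^-7 M
[Ba^2+] = 3s = 1.7 × 10^-6 M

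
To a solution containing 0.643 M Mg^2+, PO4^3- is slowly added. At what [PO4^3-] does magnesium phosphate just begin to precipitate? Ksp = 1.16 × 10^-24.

2.09e-12 M

Mg3(PO4)2(s) ⇌ 3 Mg^2+(aq) + 2 PO4^3-(aq)
Ksp = [Mg^2+]^3[PO4^3-]^2
Precipitation begins when Q = Ksp. With [Mg^2+] = 0.643 M:
1.16 × 10^-24 = (0.643)^3 × [PO4^3-]^2
[PO4^3-] = (1.16 × 10^-24 / 2.658 × 10^-1)^(1/2) = 2.09 × 10^-12 M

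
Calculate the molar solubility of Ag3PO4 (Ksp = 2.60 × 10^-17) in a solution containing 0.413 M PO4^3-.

1.33 × 10^-6 M

Ag3PO4(s) ⇌ 3 Ag^+(aq) + PO4^3-(aq)
Ksp = [Ag^+]^3[PO4^3-]
Let s = moles of Ag3PO4 that dissolve per litre. [Ag^+] = 3s, [PO4^3-] = 0.413 + s ≈ 0.413 (since the PO4^3- already present dominates).
Ksp ≈ (3s)^3 × 0.413
s = 1.33 x 10^-6 M
Check: s = 1.3 × 10^-6 ≪ 0.413, so the approximation is valid.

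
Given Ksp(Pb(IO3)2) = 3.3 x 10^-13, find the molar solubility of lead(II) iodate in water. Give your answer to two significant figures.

4.4 x 10^-5 M

Pb(IO3)2(s) ⇌ Pb^2+(aq) + 2 IO3^-(aq)
Ksp = [Pb^2+][IO3^-]^2
For each mole of Pb(IO3)2 that dissolves: [Pb^2+] = s, [IO3^-] = 2s.
Ksp = s(2s)^2 = 4s^3
s = (3.3 x 10^-13 / 4)^(1/3) = 4.4 × 10^-5 M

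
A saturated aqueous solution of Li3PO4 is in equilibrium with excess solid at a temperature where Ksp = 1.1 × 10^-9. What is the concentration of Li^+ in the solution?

[Li^+] ≈ 7.6e-3 M

Li3PO4(s) ⇌ 3 Li^+ + PO4^3-
Ksp = [Li^+]^3[PO4^3-]
If s mol/L of Li3PO4 dissolves, [Li^+] = 3s and [PO4^3-] = s.
Substituting: Ksp = (3s)^3s = 27s^4
s = (1.1 × 10^-9 / 27)^(1/4) = 2.53 x 10^-3 M
[Li^+] = 3s = 7.6 × 10^-3 M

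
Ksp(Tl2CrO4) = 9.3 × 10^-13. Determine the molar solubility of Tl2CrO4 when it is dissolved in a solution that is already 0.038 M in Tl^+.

Tl2CrO4(s) <=> 2 Tl^+(aq) + CrO4^2-(aq)
Ksp = [Tl^+]^2[CrO4^2-]
If s mol/L dissolves here, [Tl^+] = 0.038 + 2s ≈ 0.038, [CrO4^2-] = s (common-ion effect: Tl^+ is already 0.038 M).
Ksp ≈ (0.038)^2 × s
s = 6.4 x 10^-10 M
Check: 2s = 1.3 × 10^-9 ≪ 0.038, so the approximation is valid.

s = 6.4 × 10^-10 M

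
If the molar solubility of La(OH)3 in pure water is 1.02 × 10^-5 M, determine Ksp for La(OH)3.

Ksp = 2.92 × 10^-19

La(OH)3(s) <=> La^3+ + 3 OH^-
If s mol/L of La(OH)3 dissolves, [La^3+] = s and [OH^-] = 3s.
Ksp = [La^3+][OH^-]^3
So Ksp = s × (3s)^3 = 27s^4
With s = 1.02 × 10^-5: Ksp = 2.92 x 10^-19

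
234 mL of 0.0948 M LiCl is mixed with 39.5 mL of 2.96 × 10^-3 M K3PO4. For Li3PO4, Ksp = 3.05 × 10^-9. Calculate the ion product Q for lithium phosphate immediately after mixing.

Total volume = 234 + 39.5 = 273.5 mL.
[Li^+] = 9.48 × 10^-2 × (234/273.5) = 8.111 × 10^-2 M
[PO4^3-] = 2.96 × 10^-3 × (39.5/273.5) = 4.275 × 10^-4 M
Li3PO4(s) ⇌ 3 Li^+(aq) + PO4^3-(aq), so Q = [Li^+]^3[PO4^3-]
Q = (8.111 × 10^-2)^3(4.275 x 10^-4) = 2.28 × 10^-7
Q > Ksp, so Li3PO4 will precipitate.

2.28 x 10^-7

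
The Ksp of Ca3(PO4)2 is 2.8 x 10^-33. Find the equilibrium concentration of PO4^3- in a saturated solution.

Ca3(PO4)2(s) ⇌ 3 Ca^2+(aq) + 2 PO4^3-(aq)
Ksp = [Ca^2+]^3[PO4^3-]^2
With molar solubility s: [Ca^2+] = 3s, [PO4^3-] = 2s.
Substituting: Ksp = (3s)^3(2s)^2 = 108s^5
Solving, s = (2.8 x 10^-33/108)^(1/5) = 1.21 x 10^-7 M
[PO4^3-] = 2s = 2.4 × 10^-7 M

2.4 x 10^-7 M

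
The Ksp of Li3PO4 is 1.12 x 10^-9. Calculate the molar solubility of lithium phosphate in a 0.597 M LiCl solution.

s ≈ 5.26 x 10^-9 M

Li3PO4(s) ⇌ 3 Li^+(aq) + PO4^3-(aq)
Ksp = [Li^+]^3[PO4^3-]
Let s be the molar solubility in this solution. [Li^+] = 0.597 + 3s ≈ 0.597, [PO4^3-] = s (common-ion effect: Li^+ is already 0.597 M).
Ksp ≈ (0.597)^3 × s
s = 5.26 × 10^-9 M
Check: 3s = 1.6 x 10^-8 ≪ 0.597, so the approximation is valid.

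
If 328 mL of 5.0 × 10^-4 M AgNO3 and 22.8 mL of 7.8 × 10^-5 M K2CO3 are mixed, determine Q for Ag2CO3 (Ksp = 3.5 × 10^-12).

Total volume = 328 + 22.8 = 350.8 mL.
[Ag^+] = 5.0 × 10^-4 × (328/350.8) = 4.68 x 10^-4 M
[CO3^2-] = 7.8 × 10^-5 × (22.8/350.8) = 5.07 x 10^-6 M
Ag2CO3(s) ⇌ 2 Ag^+ + CO3^2-, so Q = [Ag^+]^2[CO3^2-]
Q = (4.68 x 10^-4)^2(5.07 × 10^-6) = 1.1 × 10^-12
Q < Ksp, so no precipitate of Ag2CO3 forms.

1.1 × 10^-12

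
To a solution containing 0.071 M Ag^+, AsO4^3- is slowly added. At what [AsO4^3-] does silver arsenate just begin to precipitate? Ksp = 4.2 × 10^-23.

Ag3AsO4(s) ⇌ 3 Ag^+ + AsO4^3-
Ksp = [Ag^+]^3[AsO4^3-]
Precipitation begins when Q = Ksp. With [Ag^+] = 0.071 M:
4.2 × 10^-23 = (0.071)^3 × [AsO4^3-]
[AsO4^3-] = (4.2 × 10^-23 / 3.58 × 10^-4) = 1.2 × 10^-19 M

[AsO4^3-] = 1.2 x 10^-19 M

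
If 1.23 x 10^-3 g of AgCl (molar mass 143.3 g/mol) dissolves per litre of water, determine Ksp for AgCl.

Ksp = 7.37e-11

Molar solubility s = (1.23 × 10^-3 g/L) / (143.3 g/mol) = 8.583 x 10^-6 M.
AgCl(s) <=> Ag^+ + Cl^-
If s mol/L of AgCl dissolves, [Ag^+] = s and [Cl^-] = s.
Ksp = [Ag^+][Cl^-]
Ksp = s × s = s^2
Ksp = (8.583 x 10^-6)^2 = 7.37 x 10^-11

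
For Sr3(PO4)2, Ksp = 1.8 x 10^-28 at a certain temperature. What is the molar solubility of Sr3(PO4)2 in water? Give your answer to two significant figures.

1.1 × 10^-6 M

Sr3(PO4)2(s) ⇌ 3 Sr^2+(aq) + 2 PO4^3-(aq)
Ksp = [Sr^2+]^3[PO4^3-]^2
For each mole of Sr3(PO4)2 that dissolves: [Sr^2+] = 3s, [PO4^3-] = 2s.
Ksp = (3s)^3(2s)^2 = 108s^5
s^5 = 1.8 x 10^-28 / 108, so s = 1.1 x 10^-6 M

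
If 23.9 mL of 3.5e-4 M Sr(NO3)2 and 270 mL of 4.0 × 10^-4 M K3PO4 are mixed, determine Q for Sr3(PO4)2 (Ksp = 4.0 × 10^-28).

3.1e-21

Total volume = 23.9 + 270 = 293.9 mL.
[Sr^2+] = 3.5 × 10^-4 × (23.9/293.9) = 2.85 x 10^-5 M
[PO4^3-] = 4.0 × 10^-4 × (270/293.9) = 3.67 × 10^-4 M
Sr3(PO4)2(s) <=> 3 Sr^2+ + 2 PO4^3-, so Q = [Sr^2+]^3[PO4^3-]^2
Q = (2.85 x 10^-5)^3(3.67 x 10^-4)^2 = 3.1 × 10^-21
Q > Ksp, so Sr3(PO4)2 will precipitate.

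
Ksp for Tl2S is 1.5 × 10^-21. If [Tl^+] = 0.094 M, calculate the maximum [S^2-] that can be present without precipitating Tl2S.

[S^2-] ≈ 1.7 × 10^-19 M

Tl2S(s) ⇌ 2 Tl^+(aq) + S^2-(aq)
Ksp = [Tl^+]^2[S^2-]
Precipitation begins when Q = Ksp. With [Tl^+] = 0.094 M:
1.5 × 10^-21 = (0.094)^2 × [S^2-]
[S^2-] = (1.5 × 10^-21 / 8.84 × 10^-3) = 1.7 x 10^-19 M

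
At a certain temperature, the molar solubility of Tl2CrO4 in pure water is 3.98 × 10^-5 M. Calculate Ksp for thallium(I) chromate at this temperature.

Ksp ≈ 2.52e-13

Tl2CrO4(s) ⇌ 2 Tl^+ + CrO4^2-
Let s = molar solubility. Then [Tl^+] = 2s and [CrO4^2-] = s.
Ksp = [Tl^+]^2[CrO4^2-]
Ksp = (2s)^2s = 4s^3
With s = 3.98 × 10^-5: Ksp = 2.52 x 10^-13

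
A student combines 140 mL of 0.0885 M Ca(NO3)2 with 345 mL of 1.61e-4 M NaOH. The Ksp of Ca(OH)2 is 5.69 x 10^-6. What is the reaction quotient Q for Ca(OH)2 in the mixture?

Q = 3.35e-10

Total volume = 140 + 345 = 485 mL.
[Ca^2+] = 8.85 × 10^-2 × (140/485) = 2.555 × 10^-2 M
[OH^-] = 1.61 × 10^-4 × (345/485) = 1.145 × 10^-4 M
Ca(OH)2(s) <=> Ca^2+ + 2 OH^-, so Q = [Ca^2+][OH^-]^2
Q = (2.555 x 10^-2)(1.145 × 10^-4)^2 = 3.35 × 10^-10
Q < Ksp, so no precipitate of Ca(OH)2 forms.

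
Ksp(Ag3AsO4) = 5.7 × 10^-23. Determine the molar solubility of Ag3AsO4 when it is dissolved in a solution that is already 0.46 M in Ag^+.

Ag3AsO4(s) <=> 3 Ag^+(aq) + AsO4^3-(aq)
Ksp = [Ag^+]^3[AsO4^3-]
Let s = moles of Ag3AsO4 that dissolve per litre. [Ag^+] = 0.46 + 3s ≈ 0.46, [AsO4^3-] = s (since the Ag^+ already present dominates).
Ksp ≈ (0.46)^3 × s
s = 5.9 x 10^-22 M
Check: 3s = 1.8 × 10^-21 ≪ 0.46, so the approximation is valid.

s = 5.9 × 10^-22 M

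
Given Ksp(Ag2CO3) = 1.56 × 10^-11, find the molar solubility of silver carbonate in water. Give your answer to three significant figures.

Ag2CO3(s) ⇌ 2 Ag^+ + CO3^2-
Ksp = [Ag^+]^2[CO3^2-]
With molar solubility s: [Ag^+] = 2s, [CO3^2-] = s.
So Ksp = (2s)^2 × s = 4s^3
s^3 = 1.56 × 10^-11 / 4, so s = 1.57 × 10^-4 M

1.57 × 10^-4 M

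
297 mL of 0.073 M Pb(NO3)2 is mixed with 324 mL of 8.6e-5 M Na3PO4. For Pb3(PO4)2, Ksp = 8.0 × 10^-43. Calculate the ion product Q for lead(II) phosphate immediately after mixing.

8.6 × 10^-14

Total volume = 297 + 324 = 621 mL.
[Pb^2+] = 7.3 × 10^-2 × (297/621) = 3.49 x 10^-2 M
[PO4^3-] = 8.6 × 10^-5 × (324/621) = 4.49 × 10^-5 M
Pb3(PO4)2(s) <=> 3 Pb^2+(aq) + 2 PO4^3-(aq), so Q = [Pb^2+]^3[PO4^3-]^2
Q = (3.49 x 10^-2)^3(4.49 × 10^-5)^2 = 8.6 × 10^-14
Q > Ksp, so Pb3(PO4)2 will precipitate.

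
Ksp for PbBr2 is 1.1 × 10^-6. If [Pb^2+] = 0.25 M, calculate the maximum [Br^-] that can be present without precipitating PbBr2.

PbBr2(s) ⇌ Pb^2+ + 2 Br^-
Ksp = [Pb^2+][Br^-]^2
Precipitation begins when Q = Ksp. With [Pb^2+] = 0.25 M:
1.1 × 10^-6 = (0.25) × [Br^-]^2
[Br^-] = (1.1 × 10^-6 / 2.5 x 10^-1)^(1/2) = 2.1 x 10^-3 M

[Br^-] = 2.1 × 10^-3 M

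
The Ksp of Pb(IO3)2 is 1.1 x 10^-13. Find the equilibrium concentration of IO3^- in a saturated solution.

[IO3^-] = 6.0 x 10^-5 M

Pb(IO3)2(s) ⇌ Pb^2+(aq) + 2 IO3^-(aq)
Ksp = [Pb^2+][IO3^-]^2
With molar solubility s: [Pb^2+] = s, [IO3^-] = 2s.
Ksp = s(2s)^2 = 4s^3
s = (1.1 x 10^-13 / 4)^(1/3) = 3.02 × 10^-5 M
[IO3^-] = 2s = 6.0 × 10^-5 M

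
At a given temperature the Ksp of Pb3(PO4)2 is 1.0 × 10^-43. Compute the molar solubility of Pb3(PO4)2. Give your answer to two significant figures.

Pb3(PO4)2(s) ⇌ 3 Pb^2+ + 2 PO4^3-
Ksp = [Pb^2+]^3[PO4^3-]^2
Let s = molar solubility. Then [Pb^2+] = 3s and [PO4^3-] = 2s.
So Ksp = (3s)^3 × (2s)^2 = 108s^5
Solving, s = (1.0 × 10^-43/108)^(1/5) = 9.8 x 10^-10 M

s ≈ 9.8e-10 M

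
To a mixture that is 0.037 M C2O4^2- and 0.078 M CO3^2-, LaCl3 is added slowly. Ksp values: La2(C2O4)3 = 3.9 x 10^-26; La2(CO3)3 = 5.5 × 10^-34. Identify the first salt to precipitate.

La2(CO3)3

Precipitation of each salt starts when its ion product equals its Ksp.
For La2(C2O4)3: 3.9 x 10^-26 = (0.037)^3 × [La^3+]^2  ⇒  [La^3+] = 2.8 × 10^-11 M.
For La2(CO3)3: 5.5 × 10^-34 = (0.078)^3 × [La^3+]^2  ⇒  [La^3+] = 1.1 × 10^-15 M.
The salt with the lower threshold [La^3+] precipitates first: La2(CO3)3.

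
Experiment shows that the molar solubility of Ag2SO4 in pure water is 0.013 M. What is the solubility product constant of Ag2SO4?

Ksp ≈ 8.8 × 10^-6

Ag2SO4(s) ⇌ 2 Ag^+ + SO4^2-
Let s = molar solubility. Then [Ag^+] = 2s and [SO4^2-] = s.
Ksp = [Ag^+]^2[SO4^2-]
Ksp = (2s)^2s = 4s^3
With s = 1.3 x 10^-2: Ksp = 8.8 x 10^-6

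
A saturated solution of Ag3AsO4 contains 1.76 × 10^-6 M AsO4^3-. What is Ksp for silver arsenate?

2.59 × 10^-22

Ag3AsO4(s) <=> 3 Ag^+(aq) + AsO4^3-(aq)
Stoichiometry gives [Ag^+] = (3/1)[AsO4^3-] = 5.280 × 10^-6 M.
Ksp = [Ag^+]^3[AsO4^3-]
Ksp = (5.280 × 10^-6)^3 × 1.76 × 10^-6 = 2.59 x 10^-22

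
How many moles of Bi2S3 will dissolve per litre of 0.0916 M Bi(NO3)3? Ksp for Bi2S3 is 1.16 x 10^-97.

Bi2S3(s) ⇌ 2 Bi^3+(aq) + 3 S^2-(aq)
Ksp = [Bi^3+]^2[S^2-]^3
Let s = moles of Bi2S3 that dissolve per litre. [Bi^3+] = 0.0916 + 2s ≈ 0.0916, [S^2-] = 3s (since Bi^3+ from Bi(NO3)3 dominates).
Ksp ≈ (0.0916)^2 × (3s)^3
s = 8.00 × 10^-33 M
Check: 2s = 1.6 x 10^-32 ≪ 0.0916, so the approximation is valid.

s = 8.00e-33 M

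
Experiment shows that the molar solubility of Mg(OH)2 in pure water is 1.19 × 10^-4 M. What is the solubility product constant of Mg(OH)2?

Mg(OH)2(s) ⇌ Mg^2+ + 2 OH^-
With molar solubility s: [Mg^2+] = s, [OH^-] = 2s.
Ksp = [Mg^2+][OH^-]^2
Ksp = s(2s)^2 = 4s^3
Ksp = 4 × (1.19 × 10^-4)^3 = 6.74 × 10^-12

Ksp ≈ 6.74e-12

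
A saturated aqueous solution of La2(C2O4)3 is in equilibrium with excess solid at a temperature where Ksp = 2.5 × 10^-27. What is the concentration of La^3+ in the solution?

La2(C2O4)3(s) ⇌ 2 La^3+ + 3 C2O4^2-
Ksp = [La^3+]^2[C2O4^2-]^3
Let s = molar solubility. Then [La^3+] = 2s and [C2O4^2-] = 3s.
So Ksp = (2s)^2 × (3s)^3 = 108s^5
Solving, s = (2.5 × 10^-27/108)^(1/5) = 1.87 × 10^-6 M
[La^3+] = 2s = 3.7 × 10^-6 M

3.7 × 10^-6 M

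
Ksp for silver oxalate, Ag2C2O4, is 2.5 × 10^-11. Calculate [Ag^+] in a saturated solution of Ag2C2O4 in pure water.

Ag2C2O4(s) ⇌ 2 Ag^+(aq) + C2O4^2-(aq)
Ksp = [Ag^+]^2[C2O4^2-]
If s mol/L of Ag2C2O4 dissolves, [Ag^+] = 2s and [C2O4^2-] = s.
Substituting: Ksp = (2s)^2s = 4s^3
Solving, s = (2.5 × 10^-11/4)^(1/3) = 1.84 × 10^-4 M
[Ag^+] = 2s = 3.7 x 10^-4 M

[Ag^+] ≈ 3.7 x 10^-4 M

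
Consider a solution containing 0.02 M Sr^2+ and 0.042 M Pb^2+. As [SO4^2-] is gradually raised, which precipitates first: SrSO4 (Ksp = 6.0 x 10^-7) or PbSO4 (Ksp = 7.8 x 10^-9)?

PbSO4

Each salt begins to precipitate when Q = Ksp, i.e. when [SO4^2-] reaches its threshold.
For SrSO4: 6.0 x 10^-7 = 0.02 × [SO4^2-]  ⇒  [SO4^2-] = 3.0 × 10^-5 M.
For PbSO4: 7.8 x 10^-9 = 0.042 × [SO4^2-]  ⇒  [SO4^2-] = 1.9 x 10^-7 M.
The salt with the lower threshold [SO4^2-] precipitates first: PbSO4.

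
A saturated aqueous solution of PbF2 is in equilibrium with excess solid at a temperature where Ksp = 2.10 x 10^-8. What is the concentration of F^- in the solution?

[F^-] = 3.48 × 10^-3 M

PbF2(s) <=> Pb^2+(aq) + 2 F^-(aq)
Ksp = [Pb^2+][F^-]^2
With molar solubility s: [Pb^2+] = s, [F^-] = 2s.
So Ksp = s × (2s)^2 = 4s^3
s^3 = 2.10 x 10^-8 / 4, so s = 1.738 x 10^-3 M
[F^-] = 2s = 3.48 × 10^-3 M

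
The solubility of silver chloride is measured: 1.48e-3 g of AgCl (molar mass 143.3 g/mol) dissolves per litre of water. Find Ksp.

Molar solubility s = (1.48 × 10^-3 g/L) / (143.3 g/mol) = 1.033 x 10^-5 M.
AgCl(s) <=> Ag^+ + Cl^-
If s mol/L of AgCl dissolves, [Ag^+] = s and [Cl^-] = s.
Ksp = [Ag^+][Cl^-]
Ksp = s^2
Ksp = (1.033 x 10^-5)^2 = 1.07 × 10^-10

1.07 x 10^-10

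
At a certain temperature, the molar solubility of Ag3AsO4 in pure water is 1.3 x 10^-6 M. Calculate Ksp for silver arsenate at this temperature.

Ag3AsO4(s) <=> 3 Ag^+(aq) + AsO4^3-(aq)
Let s = molar solubility. Then [Ag^+] = 3s and [AsO4^3-] = s.
Ksp = [Ag^+]^3[AsO4^3-]
Substituting: Ksp = (3s)^3s = 27s^4
With s = 1.3 × 10^-6: Ksp = 7.7 × 10^-23

7.7 x 10^-23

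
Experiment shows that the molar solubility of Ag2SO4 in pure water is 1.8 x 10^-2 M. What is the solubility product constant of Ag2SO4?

2.3e-5

Ag2SO4(s) ⇌ 2 Ag^+(aq) + SO4^2-(aq)
Let s = molar solubility. Then [Ag^+] = 2s and [SO4^2-] = s.
Ksp = [Ag^+]^2[SO4^2-]
Substituting: Ksp = (2s)^2s = 4s^3
With s = 1.8 × 10^-2: Ksp = 2.3 × 10^-5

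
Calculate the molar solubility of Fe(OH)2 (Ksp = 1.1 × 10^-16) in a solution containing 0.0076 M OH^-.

Fe(OH)2(s) ⇌ Fe^2+(aq) + 2 OH^-(aq)
Ksp = [Fe^2+][OH^-]^2
If s mol/L dissolves here, [Fe^2+] = s, [OH^-] = 0.0076 + 2s ≈ 0.0076 (common-ion effect: OH^- is already 0.0076 M).
Ksp ≈ s × (0.0076)^2
s = 1.9 × 10^-12 M
Check: 2s = 3.8 × 10^-12 ≪ 0.0076, so the approximation is valid.

s = 1.9 × 10^-12 M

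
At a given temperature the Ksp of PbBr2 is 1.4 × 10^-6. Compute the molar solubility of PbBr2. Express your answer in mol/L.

PbBr2(s) <=> Pb^2+ + 2 Br^-
Ksp = [Pb^2+][Br^-]^2
For each mole of PbBr2 that dissolves: [Pb^2+] = s, [Br^-] = 2s.
Ksp = s(2s)^2 = 4s^3
s = (1.4 × 10^-6 / 4)^(1/3) = 7.0 × 10^-3 M

7.0 × 10^-3 M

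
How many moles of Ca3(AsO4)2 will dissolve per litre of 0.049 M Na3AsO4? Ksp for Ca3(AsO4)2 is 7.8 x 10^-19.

s ≈ 2.3 x 10^-6 M

Ca3(AsO4)2(s) ⇌ 3 Ca^2+ + 2 AsO4^3-
Ksp = [Ca^2+]^3[AsO4^3-]^2
Let s = moles of Ca3(AsO4)2 that dissolve per litre. [Ca^2+] = 3s, [AsO4^3-] = 0.049 + 2s ≈ 0.049 (since AsO4^3- from Na3AsO4 dominates).
Ksp ≈ (3s)^3 × (0.049)^2
s = 2.3 × 10^-6 M
Check: 2s = 4.6 × 10^-6 ≪ 0.049, so the approximation is valid.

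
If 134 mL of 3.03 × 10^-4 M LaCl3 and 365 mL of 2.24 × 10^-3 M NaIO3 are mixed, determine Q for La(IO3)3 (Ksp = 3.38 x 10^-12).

Total volume = 134 + 365 = 499 mL.
[La^3+] = 3.03 × 10^-4 × (134/499) = 8.137 × 10^-5 M
[IO3^-] = 2.24 × 10^-3 × (365/499) = 1.638 × 10^-3 M
La(IO3)3(s) ⇌ La^3+(aq) + 3 IO3^-(aq), so Q = [La^3+][IO3^-]^3
Q = (8.137 × 10^-5)(1.638 × 10^-3)^3 = 3.58 × 10^-13
Q < Ksp, so no precipitate of La(IO3)3 forms.

Q ≈ 3.58 × 10^-13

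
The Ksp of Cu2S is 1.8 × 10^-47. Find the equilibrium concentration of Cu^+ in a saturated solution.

[Cu^+] = 3.3 × 10^-16 M

Cu2S(s) <=> 2 Cu^+(aq) + S^2-(aq)
Ksp = [Cu^+]^2[S^2-]
For each mole of Cu2S that dissolves: [Cu^+] = 2s, [S^2-] = s.
So Ksp = (2s)^2 × s = 4s^3
s^3 = 1.8 × 10^-47 / 4, so s = 1.65 x 10^-16 M
[Cu^+] = 2s = 3.3 × 10^-16 M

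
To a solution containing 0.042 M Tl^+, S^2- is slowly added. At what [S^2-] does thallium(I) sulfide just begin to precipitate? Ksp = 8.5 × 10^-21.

Tl2S(s) ⇌ 2 Tl^+(aq) + S^2-(aq)
Ksp = [Tl^+]^2[S^2-]
Precipitation begins when Q = Ksp. With [Tl^+] = 0.042 M:
8.5 × 10^-21 = (0.042)^2 × [S^2-]
[S^2-] = (8.5 × 10^-21 / 1.76 × 10^-3) = 4.8 x 10^-18 M

[S^2-] = 4.8 x 10^-18 M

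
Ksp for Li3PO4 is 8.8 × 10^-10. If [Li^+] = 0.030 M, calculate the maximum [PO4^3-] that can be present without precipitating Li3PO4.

[PO4^3-] ≈ 3.3 × 10^-5 M

Li3PO4(s) ⇌ 3 Li^+ + PO4^3-
Ksp = [Li^+]^3[PO4^3-]
Precipitation begins when Q = Ksp. With [Li^+] = 0.030 M:
8.8 × 10^-10 = (0.030)^3 × [PO4^3-]
[PO4^3-] = (8.8 × 10^-10 / 2.70 x 10^-5) = 3.3 x 10^-5 M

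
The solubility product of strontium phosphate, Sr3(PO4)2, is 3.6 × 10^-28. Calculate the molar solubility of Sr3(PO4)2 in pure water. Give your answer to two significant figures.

Sr3(PO4)2(s) <=> 3 Sr^2+ + 2 PO4^3-
Ksp = [Sr^2+]^3[PO4^3-]^2
For each mole of Sr3(PO4)2 that dissolves: [Sr^2+] = 3s, [PO4^3-] = 2s.
Substituting: Ksp = (3s)^3(2s)^2 = 108s^5
s = (3.6 × 10^-28 / 108)^(1/5) = 1.3 × 10^-6 M

s ≈ 1.3e-6 M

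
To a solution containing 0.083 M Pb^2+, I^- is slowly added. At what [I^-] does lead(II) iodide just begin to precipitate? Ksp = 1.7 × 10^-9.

1.4e-4 M

PbI2(s) ⇌ Pb^2+ + 2 I^-
Ksp = [Pb^2+][I^-]^2
Precipitation begins when Q = Ksp. With [Pb^2+] = 0.083 M:
1.7 × 10^-9 = (0.083) × [I^-]^2
[I^-] = (1.7 × 10^-9 / 8.3 x 10^-2)^(1/2) = 1.4 × 10^-4 M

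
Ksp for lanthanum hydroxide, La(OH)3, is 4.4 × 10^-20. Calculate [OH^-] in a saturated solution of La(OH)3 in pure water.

[OH^-] ≈ 1.9 × 10^-5 M

La(OH)3(s) ⇌ La^3+(aq) + 3 OH^-(aq)
Ksp = [La^3+][OH^-]^3
For each mole of La(OH)3 that dissolves: [La^3+] = s, [OH^-] = 3s.
Ksp = s(3s)^3 = 27s^4
s = (4.4 × 10^-20 / 27)^(1/4) = 6.35 × 10^-6 M
[OH^-] = 3s = 1.9 × 10^-5 M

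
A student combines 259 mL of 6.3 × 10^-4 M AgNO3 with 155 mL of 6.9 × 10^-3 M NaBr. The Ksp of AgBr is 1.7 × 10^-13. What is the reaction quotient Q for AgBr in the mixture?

Q ≈ 1.0 x 10^-6

Total volume = 259 + 155 = 414 mL.
[Ag^+] = 6.3 x 10^-4 × (259/414) = 3.94 × 10^-4 M
[Br^-] = 6.9 × 10^-3 × (155/414) = 2.58 x 10^-3 M
AgBr(s) ⇌ Ag^+(aq) + Br^-(aq), so Q = [Ag^+][Br^-]
Q = (3.94 × 10^-4)(2.58 x 10^-3) = 1.0 x 10^-6
Q > Ksp, so AgBr will precipitate.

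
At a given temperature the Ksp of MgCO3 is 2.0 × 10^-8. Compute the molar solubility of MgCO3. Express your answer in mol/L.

MgCO3(s) <=> Mg^2+(aq) + CO3^2-(aq)
Ksp = [Mg^2+][CO3^2-]
Let s = molar solubility. Then [Mg^2+] = s and [CO3^2-] = s.
Ksp = (s)(s) = s^2
s = √(2.0 × 10^-8) = 1.4 × 10^-4 M

s = 1.4 × 10^-4 M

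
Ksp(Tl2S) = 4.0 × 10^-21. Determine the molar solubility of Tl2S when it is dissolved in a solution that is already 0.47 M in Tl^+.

s = 1.8 × 10^-20 M

Tl2S(s) <=> 2 Tl^+(aq) + S^2-(aq)
Ksp = [Tl^+]^2[S^2-]
Let s = moles of Tl2S that dissolve per litre. [Tl^+] = 0.47 + 2s ≈ 0.47, [S^2-] = s (common-ion effect: Tl^+ is already 0.47 M).
Ksp ≈ (0.47)^2 × s
s = 1.8 x 10^-20 M
Check: 2s = 3.6 x 10^-20 ≪ 0.47, so the approximation is valid.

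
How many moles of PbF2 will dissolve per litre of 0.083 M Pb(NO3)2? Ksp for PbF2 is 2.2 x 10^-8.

PbF2(s) ⇌ Pb^2+(aq) + 2 F^-(aq)
Ksp = [Pb^2+][F^-]^2
Let s = moles of PbF2 that dissolve per litre. [Pb^2+] = 0.083 + s ≈ 0.083, [F^-] = 2s (common-ion effect: Pb^2+ is already 0.083 M).
Ksp ≈ 0.083 × (2s)^2
s = 2.6 × 10^-4 M
Check: s = 2.6 × 10^-4 ≪ 0.083, so the approximation is valid.

s ≈ 2.6e-4 M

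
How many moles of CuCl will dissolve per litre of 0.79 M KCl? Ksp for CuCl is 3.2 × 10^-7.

CuCl(s) <=> Cu^+ + Cl^-
Ksp = [Cu^+][Cl^-]
If s mol/L dissolves here, [Cu^+] = s, [Cl^-] = 0.79 + s ≈ 0.79 (Ksp is small, so little additional dissolves).
Ksp ≈ s × 0.79
s = 4.1 × 10^-7 M
Check: s = 4.1 × 10^-7 ≪ 0.79, so the approximation is valid.

s = 4.1 x 10^-7 M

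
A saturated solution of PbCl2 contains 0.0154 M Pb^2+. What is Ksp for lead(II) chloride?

1.46 × 10^-5

PbCl2(s) <=> Pb^2+(aq) + 2 Cl^-(aq)
Stoichiometry gives [Cl^-] = (2/1)[Pb^2+] = 3.080 × 10^-2 M.
Ksp = [Pb^2+][Cl^-]^2
Ksp = 1.54 x 10^-2 × (3.080 × 10^-2)^2 = 1.46 x 10^-5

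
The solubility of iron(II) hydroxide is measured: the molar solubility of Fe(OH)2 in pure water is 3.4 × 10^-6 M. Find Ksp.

Fe(OH)2(s) ⇌ Fe^2+ + 2 OH^-
If s mol/L of Fe(OH)2 dissolves, [Fe^2+] = s and [OH^-] = 2s.
Ksp = [Fe^2+][OH^-]^2
Substituting: Ksp = s(2s)^2 = 4s^3
Ksp = 4 × (3.4 × 10^-6)^3 = 1.6 x 10^-16

Ksp ≈ 1.6 × 10^-16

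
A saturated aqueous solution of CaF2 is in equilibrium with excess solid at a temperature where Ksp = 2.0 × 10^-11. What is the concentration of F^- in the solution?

[F^-] = 3.4 × 10^-4 M

CaF2(s) <=> Ca^2+(aq) + 2 F^-(aq)
Ksp = [Ca^2+][F^-]^2
Let s = molar solubility. Then [Ca^2+] = s and [F^-] = 2s.
Substituting: Ksp = s(2s)^2 = 4s^3
s^3 = 2.0 × 10^-11 / 4, so s = 1.71 × 10^-4 M
[F^-] = 2s = 3.4 × 10^-4 M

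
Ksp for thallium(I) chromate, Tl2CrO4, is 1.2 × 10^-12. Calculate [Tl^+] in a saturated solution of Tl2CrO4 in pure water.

[Tl^+] = 1.3 x 10^-4 M

Tl2CrO4(s) ⇌ 2 Tl^+ + CrO4^2-
Ksp = [Tl^+]^2[CrO4^2-]
If s mol/L of Tl2CrO4 dissolves, [Tl^+] = 2s and [CrO4^2-] = s.
Substituting: Ksp = (2s)^2s = 4s^3
s = (1.2 × 10^-12 / 4)^(1/3) = 6.69 × 10^-5 M
[Tl^+] = 2s = 1.3 × 10^-4 M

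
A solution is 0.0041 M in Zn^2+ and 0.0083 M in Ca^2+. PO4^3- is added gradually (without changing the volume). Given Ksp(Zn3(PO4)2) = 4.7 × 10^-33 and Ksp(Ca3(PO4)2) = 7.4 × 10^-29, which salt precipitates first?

Precipitation of each salt starts when its ion product equals its Ksp.
For Zn3(PO4)2: 4.7 × 10^-33 = (0.0041)^3 × [PO4^3-]^2  ⇒  [PO4^3-] = 2.6 × 10^-13 M.
For Ca3(PO4)2: 7.4 × 10^-29 = (0.0083)^3 × [PO4^3-]^2  ⇒  [PO4^3-] = 1.1 x 10^-11 M.
The salt with the lower threshold [PO4^3-] precipitates first: Zn3(PO4)2.

Zn3(PO4)2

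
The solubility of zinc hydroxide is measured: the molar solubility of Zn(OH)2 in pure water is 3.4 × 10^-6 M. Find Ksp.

Zn(OH)2(s) ⇌ Zn^2+ + 2 OH^-
If s mol/L of Zn(OH)2 dissolves, [Zn^2+] = s and [OH^-] = 2s.
Ksp = [Zn^2+][OH^-]^2
Substituting: Ksp = s(2s)^2 = 4s^3
With s = 3.4 × 10^-6: Ksp = 1.6 x 10^-16

Ksp ≈ 1.6 × 10^-16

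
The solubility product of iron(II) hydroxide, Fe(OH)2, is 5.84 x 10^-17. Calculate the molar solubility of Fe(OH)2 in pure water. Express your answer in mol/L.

Fe(OH)2(s) ⇌ Fe^2+(aq) + 2 OH^-(aq)
Ksp = [Fe^2+][OH^-]^2
If s mol/L of Fe(OH)2 dissolves, [Fe^2+] = s and [OH^-] = 2s.
So Ksp = s × (2s)^2 = 4s^3
Solving, s = (5.84 x 10^-17/4)^(1/3) = 2.44 × 10^-6 M

s ≈ 2.44 × 10^-6 M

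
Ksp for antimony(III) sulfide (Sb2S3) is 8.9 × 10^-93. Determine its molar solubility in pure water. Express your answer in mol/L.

s = 1.5 x 10^-19 M

Sb2S3(s) ⇌ 2 Sb^3+(aq) + 3 S^2-(aq)
Ksp = [Sb^3+]^2[S^2-]^3
If s mol/L of Sb2S3 dissolves, [Sb^3+] = 2s and [S^2-] = 3s.
Ksp = (2s)^2(3s)^3 = 108s^5
s^5 = 8.9 × 10^-93 / 108, so s = 1.5 x 10^-19 M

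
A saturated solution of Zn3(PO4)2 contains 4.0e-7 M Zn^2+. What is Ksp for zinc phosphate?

Ksp = 4.6 × 10^-33

Zn3(PO4)2(s) <=> 3 Zn^2+ + 2 PO4^3-
Stoichiometry gives [PO4^3-] = (2/3)[Zn^2+] = 2.67 × 10^-7 M.
Ksp = [Zn^2+]^3[PO4^3-]^2
Ksp = (4.0 × 10^-7)^3 × (2.67 × 10^-7)^2 = 4.6 × 10^-33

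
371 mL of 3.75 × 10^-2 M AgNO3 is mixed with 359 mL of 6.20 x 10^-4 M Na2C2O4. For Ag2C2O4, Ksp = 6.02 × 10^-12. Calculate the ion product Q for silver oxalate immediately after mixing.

Q ≈ 1.11 × 10^-7

Total volume = 371 + 359 = 730 mL.
[Ag^+] = 3.75 x 10^-2 × (371/730) = 1.906 × 10^-2 M
[C2O4^2-] = 6.20 × 10^-4 × (359/730) = 3.049 × 10^-4 M
Ag2C2O4(s) <=> 2 Ag^+ + C2O4^2-, so Q = [Ag^+]^2[C2O4^2-]
Q = (1.906 × 10^-2)^2(3.049 x 10^-4) = 1.11 x 10^-7
Q > Ksp, so Ag2C2O4 will precipitate.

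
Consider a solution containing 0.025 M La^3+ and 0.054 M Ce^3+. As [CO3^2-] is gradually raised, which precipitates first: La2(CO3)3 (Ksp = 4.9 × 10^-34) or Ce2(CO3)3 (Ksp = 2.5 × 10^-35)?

Precipitation of each salt starts when its ion product equals its Ksp.
For La2(CO3)3: 4.9 × 10^-34 = (0.025)^2 × [CO3^2-]^3  ⇒  [CO3^2-] = 9.2 × 10^-11 M.
For Ce2(CO3)3: 2.5 × 10^-35 = (0.054)^2 × [CO3^2-]^3  ⇒  [CO3^2-] = 2.0 × 10^-11 M.
The salt with the lower threshold [CO3^2-] precipitates first: Ce2(CO3)3.

Ce2(CO3)3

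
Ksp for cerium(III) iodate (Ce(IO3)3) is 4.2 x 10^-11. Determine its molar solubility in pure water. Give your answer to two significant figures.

Ce(IO3)3(s) ⇌ Ce^3+(aq) + 3 IO3^-(aq)
Ksp = [Ce^3+][IO3^-]^3
Let s = molar solubility. Then [Ce^3+] = s and [IO3^-] = 3s.
So Ksp = s × (3s)^3 = 27s^4
s = (4.2 x 10^-11 / 27)^(1/4) = 1.1 x 10^-3 M

s = 1.1 × 10^-3 M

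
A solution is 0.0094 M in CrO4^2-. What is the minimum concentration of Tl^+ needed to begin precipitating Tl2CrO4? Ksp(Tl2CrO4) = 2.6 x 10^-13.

[Tl^+] ≈ 5.3 × 10^-6 M

Tl2CrO4(s) ⇌ 2 Tl^+(aq) + CrO4^2-(aq)
Ksp = [Tl^+]^2[CrO4^2-]
Precipitation begins when Q = Ksp. With [CrO4^2-] = 0.0094 M:
2.6 x 10^-13 = (0.0094) × [Tl^+]^2
[Tl^+] = (2.6 x 10^-13 / 9.4 × 10^-3)^(1/2) = 5.3 x 10^-6 M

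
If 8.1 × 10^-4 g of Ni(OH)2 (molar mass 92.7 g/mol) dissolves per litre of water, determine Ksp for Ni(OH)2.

Ksp = 2.7 × 10^-15

Molar solubility s = (8.1 x 10^-4 g/L) / (92.7 g/mol) = 8.74 × 10^-6 M.
Ni(OH)2(s) ⇌ Ni^2+ + 2 OH^-
Let s = molar solubility. Then [Ni^2+] = s and [OH^-] = 2s.
Ksp = [Ni^2+][OH^-]^2
Substituting: Ksp = s(2s)^2 = 4s^3
With s = 8.74 x 10^-6: Ksp = 2.7 x 10^-15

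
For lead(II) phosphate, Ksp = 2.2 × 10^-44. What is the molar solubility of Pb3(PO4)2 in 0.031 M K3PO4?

s = 9.5e-15 M

Pb3(PO4)2(s) <=> 3 Pb^2+ + 2 PO4^3-
Ksp = [Pb^2+]^3[PO4^3-]^2
If s mol/L dissolves here, [Pb^2+] = 3s, [PO4^3-] = 0.031 + 2s ≈ 0.031 (since PO4^3- from K3PO4 dominates).
Ksp ≈ (3s)^3 × (0.031)^2
s = 9.5 x 10^-15 M
Check: 2s = 1.9 × 10^-14 ≪ 0.031, so the approximation is valid.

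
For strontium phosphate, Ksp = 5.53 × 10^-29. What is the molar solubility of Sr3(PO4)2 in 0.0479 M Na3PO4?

s ≈ 9.63e-10 M

Sr3(PO4)2(s) ⇌ 3 Sr^2+ + 2 PO4^3-
Ksp = [Sr^2+]^3[PO4^3-]^2
If s mol/L dissolves here, [Sr^2+] = 3s, [PO4^3-] = 0.0479 + 2s ≈ 0.0479 (common-ion effect: PO4^3- is already 0.0479 M).
Ksp ≈ (3s)^3 × (0.0479)^2
s = 9.63 × 10^-10 M
Check: 2s = 1.9 x 10^-9 ≪ 0.0479, so the approximation is valid.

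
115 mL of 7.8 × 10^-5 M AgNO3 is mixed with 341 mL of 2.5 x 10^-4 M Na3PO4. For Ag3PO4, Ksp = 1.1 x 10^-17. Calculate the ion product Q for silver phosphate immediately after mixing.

Total volume = 115 + 341 = 456 mL.
[Ag^+] = 7.8 × 10^-5 × (115/456) = 1.97 × 10^-5 M
[PO4^3-] = 2.5 × 10^-4 × (341/456) = 1.87 × 10^-4 M
Ag3PO4(s) ⇌ 3 Ag^+ + PO4^3-, so Q = [Ag^+]^3[PO4^3-]
Q = (1.97 × 10^-5)^3(1.87 × 10^-4) = 1.4 x 10^-18
Q < Ksp, so no precipitate of Ag3PO4 forms.

1.4e-18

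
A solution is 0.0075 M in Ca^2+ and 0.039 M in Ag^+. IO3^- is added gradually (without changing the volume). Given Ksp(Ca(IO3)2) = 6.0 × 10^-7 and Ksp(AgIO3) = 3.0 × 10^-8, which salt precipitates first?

Each salt begins to precipitate when Q = Ksp, i.e. when [IO3^-] reaches its threshold.
For Ca(IO3)2: 6.0 × 10^-7 = 0.0075 × [IO3^-]^2  ⇒  [IO3^-] = 8.9 x 10^-3 M.
For AgIO3: 3.0 × 10^-8 = 0.039 × [IO3^-]  ⇒  [IO3^-] = 7.7 x 10^-7 M.
The salt with the lower threshold [IO3^-] precipitates first: AgIO3.

AgIO3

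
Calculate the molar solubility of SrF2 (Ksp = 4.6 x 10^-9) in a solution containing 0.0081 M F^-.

s ≈ 7.0 × 10^-5 M

SrF2(s) ⇌ Sr^2+(aq) + 2 F^-(aq)
Ksp = [Sr^2+][F^-]^2
If s mol/L dissolves here, [Sr^2+] = s, [F^-] = 0.0081 + 2s ≈ 0.0081 (since the F^- already present dominates).
Ksp ≈ s × (0.0081)^2
s = 7.0 x 10^-5 M
Check: 2s = 1.4 x 10^-4 ≪ 0.0081, so the approximation is valid.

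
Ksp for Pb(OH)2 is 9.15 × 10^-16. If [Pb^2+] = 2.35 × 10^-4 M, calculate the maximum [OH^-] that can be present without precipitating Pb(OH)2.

Pb(OH)2(s) <=> Pb^2+(aq) + 2 OH^-(aq)
Ksp = [Pb^2+][OH^-]^2
Precipitation begins when Q = Ksp. With [Pb^2+] = 2.35 × 10^-4 M:
9.15 × 10^-16 = (2.35 × 10^-4) × [OH^-]^2
[OH^-] = (9.15 × 10^-16 / 2.35 × 10^-4)^(1/2) = 1.97 × 10^-6 M

[OH^-] ≈ 1.97 × 10^-6 M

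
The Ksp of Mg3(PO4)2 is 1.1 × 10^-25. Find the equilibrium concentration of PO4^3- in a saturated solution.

[PO4^3-] ≈ 8.0 × 10^-6 M

Mg3(PO4)2(s) <=> 3 Mg^2+(aq) + 2 PO4^3-(aq)
Ksp = [Mg^2+]^3[PO4^3-]^2
Let s = molar solubility. Then [Mg^2+] = 3s and [PO4^3-] = 2s.
Substituting: Ksp = (3s)^3(2s)^2 = 108s^5
Solving, s = (1.1 × 10^-25/108)^(1/5) = 4.00 × 10^-6 M
[PO4^3-] = 2s = 8.0 × 10^-6 M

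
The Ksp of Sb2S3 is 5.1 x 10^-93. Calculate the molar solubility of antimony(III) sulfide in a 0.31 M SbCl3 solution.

Sb2S3(s) ⇌ 2 Sb^3+(aq) + 3 S^2-(aq)
Ksp = [Sb^3+]^2[S^2-]^3
Let s be the molar solubility in this solution. [Sb^3+] = 0.31 + 2s ≈ 0.31, [S^2-] = 3s (common-ion effect: Sb^3+ is already 0.31 M).
Ksp ≈ (0.31)^2 × (3s)^3
s = 1.3 x 10^-31 M
Check: 2s = 2.5 x 10^-31 ≪ 0.31, so the approximation is valid.

1.3 × 10^-31 M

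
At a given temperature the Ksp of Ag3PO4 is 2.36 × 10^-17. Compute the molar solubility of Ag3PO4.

Ag3PO4(s) ⇌ 3 Ag^+(aq) + PO4^3-(aq)
Ksp = [Ag^+]^3[PO4^3-]
For each mole of Ag3PO4 that dissolves: [Ag^+] = 3s, [PO4^3-] = s.
Substituting: Ksp = (3s)^3s = 27s^4
Solving, s = (2.36 × 10^-17/27)^(1/4) = 3.06 x 10^-5 M

s ≈ 3.06 × 10^-5 M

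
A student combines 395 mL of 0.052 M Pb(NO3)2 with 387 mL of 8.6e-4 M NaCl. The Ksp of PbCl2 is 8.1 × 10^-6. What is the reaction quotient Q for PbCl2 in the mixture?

Total volume = 395 + 387 = 782 mL.
[Pb^2+] = 5.2 x 10^-2 × (395/782) = 2.63 × 10^-2 M
[Cl^-] = 8.6 × 10^-4 × (387/782) = 4.26 x 10^-4 M
PbCl2(s) ⇌ Pb^2+(aq) + 2 Cl^-(aq), so Q = [Pb^2+][Cl^-]^2
Q = (2.63 × 10^-2)(4.26 x 10^-4)^2 = 4.8 x 10^-9
Q < Ksp, so no precipitate of PbCl2 forms.

Q ≈ 4.8e-9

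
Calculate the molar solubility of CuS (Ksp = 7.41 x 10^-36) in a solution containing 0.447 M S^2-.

s ≈ 1.66 × 10^-35 M

CuS(s) ⇌ Cu^2+ + S^2-
Ksp = [Cu^2+][S^2-]
Let s = moles of CuS that dissolve per litre. [Cu^2+] = s, [S^2-] = 0.447 + s ≈ 0.447 (Ksp is small, so little additional dissolves).
Ksp ≈ s × 0.447
s = 1.66 x 10^-35 M
Check: s = 1.7 x 10^-35 ≪ 0.447, so the approximation is valid.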